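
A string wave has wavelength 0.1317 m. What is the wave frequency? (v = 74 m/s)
f = v/λ = 561.9 Hz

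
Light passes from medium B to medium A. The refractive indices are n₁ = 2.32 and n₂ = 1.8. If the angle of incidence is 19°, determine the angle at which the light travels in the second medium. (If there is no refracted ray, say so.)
sin θ₂ = (n₁/n₂)·sin θ₁ = 0.4196 → θ₂ = 24.81°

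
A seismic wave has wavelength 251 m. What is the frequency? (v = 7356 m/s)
f = v/λ = 29.31 Hz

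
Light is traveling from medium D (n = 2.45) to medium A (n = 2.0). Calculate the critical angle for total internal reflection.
θc = arcsin(n₂/n₁) = 54.72°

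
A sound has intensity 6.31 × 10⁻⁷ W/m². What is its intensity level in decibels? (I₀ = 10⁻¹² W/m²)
β = 10·log₁₀(I/I₀) = 58 dB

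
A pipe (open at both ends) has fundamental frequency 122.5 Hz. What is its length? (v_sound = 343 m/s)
L = v/(2f₁) = 1.4 m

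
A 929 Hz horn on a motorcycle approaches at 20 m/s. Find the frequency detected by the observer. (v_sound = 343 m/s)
f_obs = f·v/(v − v_s) = 986.5 Hz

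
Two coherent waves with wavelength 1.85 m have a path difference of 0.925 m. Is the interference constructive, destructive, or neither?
destructive — path difference = 0.5λ, an odd multiple of λ/2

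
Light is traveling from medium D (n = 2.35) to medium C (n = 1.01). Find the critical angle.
θc = arcsin(n₂/n₁) = 25.45°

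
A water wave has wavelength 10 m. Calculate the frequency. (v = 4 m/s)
f = v/λ = 0.4 Hz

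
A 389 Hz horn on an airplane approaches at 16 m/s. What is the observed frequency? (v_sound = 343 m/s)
f_obs = f·v/(v − v_s) = 408 Hz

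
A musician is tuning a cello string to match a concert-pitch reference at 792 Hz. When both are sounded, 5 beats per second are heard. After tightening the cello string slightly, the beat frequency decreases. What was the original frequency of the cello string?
787 Hz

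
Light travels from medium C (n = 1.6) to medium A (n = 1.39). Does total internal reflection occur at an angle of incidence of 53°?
θc = arcsin(n₂/n₁) = 60.31°; 53° < θc, so no — the ray refracts.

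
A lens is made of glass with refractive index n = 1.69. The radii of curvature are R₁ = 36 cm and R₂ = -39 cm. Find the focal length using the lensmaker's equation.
1/f = (n − 1)(1/R₁ − 1/R₂) → f = 27.13 cm (converging lens)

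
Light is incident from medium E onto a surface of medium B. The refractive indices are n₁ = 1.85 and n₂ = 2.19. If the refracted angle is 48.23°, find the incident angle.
sin θ₁ = (n₂/n₁)·sin θ₂ → θ₁ = 61.99°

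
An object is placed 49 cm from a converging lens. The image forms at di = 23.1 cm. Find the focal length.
1/f = 1/do + 1/di → f = 15.7 cm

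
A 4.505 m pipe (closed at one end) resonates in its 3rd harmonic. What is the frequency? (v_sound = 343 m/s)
fₙ = nv/(4L) = 57.1 Hz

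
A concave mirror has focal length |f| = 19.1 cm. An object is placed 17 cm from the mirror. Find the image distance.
f = +19.1 cm (concave); 1/di = 1/f − 1/do → di = -154.6 cm (virtual image, behind mirror)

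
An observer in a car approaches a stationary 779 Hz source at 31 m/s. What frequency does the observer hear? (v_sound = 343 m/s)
f_obs = f·(v + v_o)/v = 849.4 Hz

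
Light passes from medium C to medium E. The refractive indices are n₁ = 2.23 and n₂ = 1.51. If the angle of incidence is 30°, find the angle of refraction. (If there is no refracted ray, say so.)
sin θ₂ = (n₁/n₂)·sin θ₁ = 0.7384 → θ₂ = 47.6°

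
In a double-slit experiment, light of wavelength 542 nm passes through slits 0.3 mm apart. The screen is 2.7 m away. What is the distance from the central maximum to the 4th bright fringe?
y = mλL/d = 19.51 mm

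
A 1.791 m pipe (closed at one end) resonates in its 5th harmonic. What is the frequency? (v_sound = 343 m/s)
fₙ = nv/(4L) = 239.4 Hz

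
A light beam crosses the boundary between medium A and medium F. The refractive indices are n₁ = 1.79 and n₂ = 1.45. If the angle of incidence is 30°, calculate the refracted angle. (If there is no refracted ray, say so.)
sin θ₂ = (n₁/n₂)·sin θ₁ = 0.6172 → θ₂ = 38.11°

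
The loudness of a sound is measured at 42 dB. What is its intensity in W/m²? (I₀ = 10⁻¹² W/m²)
I = I₀·10^(β/10) = 1.58 × 10⁻⁸ W/m²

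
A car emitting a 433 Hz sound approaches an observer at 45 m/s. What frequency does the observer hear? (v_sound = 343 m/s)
f_obs = f·v/(v − v_s) = 498.4 Hz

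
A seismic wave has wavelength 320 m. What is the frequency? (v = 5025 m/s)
f = v/λ = 15.7 Hz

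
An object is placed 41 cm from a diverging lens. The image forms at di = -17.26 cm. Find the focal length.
1/f = 1/do + 1/di → f = -29.81 cm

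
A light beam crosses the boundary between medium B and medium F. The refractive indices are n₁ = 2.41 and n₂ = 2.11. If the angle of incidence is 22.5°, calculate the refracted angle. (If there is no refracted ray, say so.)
sin θ₂ = (n₁/n₂)·sin θ₁ = 0.4371 → θ₂ = 25.92°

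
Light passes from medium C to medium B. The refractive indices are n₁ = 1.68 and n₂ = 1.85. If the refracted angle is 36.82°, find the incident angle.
sin θ₁ = (n₂/n₁)·sin θ₂ → θ₁ = 41.3°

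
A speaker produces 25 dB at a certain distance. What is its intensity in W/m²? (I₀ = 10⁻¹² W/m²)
I = I₀·10^(β/10) = 3.16 × 10⁻¹⁰ W/m²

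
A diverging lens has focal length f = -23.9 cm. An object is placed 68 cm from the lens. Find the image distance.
1/di = 1/f − 1/do → di = -17.68 cm (virtual image)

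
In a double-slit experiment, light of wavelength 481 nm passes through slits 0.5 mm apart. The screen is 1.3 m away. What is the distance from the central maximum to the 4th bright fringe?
y = mλL/d = 5.002 mm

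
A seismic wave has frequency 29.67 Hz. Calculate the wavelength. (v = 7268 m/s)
λ = v/f = 245 m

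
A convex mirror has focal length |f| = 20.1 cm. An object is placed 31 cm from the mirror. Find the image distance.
f = −20.1 cm (convex); 1/di = 1/f − 1/do → di = -12.19 cm (virtual image, behind mirror)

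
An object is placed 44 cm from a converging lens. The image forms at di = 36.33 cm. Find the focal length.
1/f = 1/do + 1/di → f = 19.9 cm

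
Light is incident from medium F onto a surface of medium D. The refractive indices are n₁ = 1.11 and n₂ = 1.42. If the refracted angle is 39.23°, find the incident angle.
sin θ₁ = (n₂/n₁)·sin θ₂ → θ₁ = 54°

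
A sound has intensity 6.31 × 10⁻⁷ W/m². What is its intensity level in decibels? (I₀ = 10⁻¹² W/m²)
β = 10·log₁₀(I/I₀) = 58 dB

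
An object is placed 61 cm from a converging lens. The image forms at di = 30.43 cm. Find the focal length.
1/f = 1/do + 1/di → f = 20.3 cm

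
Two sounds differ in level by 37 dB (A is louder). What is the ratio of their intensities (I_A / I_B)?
I_A/I_B = 10^(Δβ/10) = 5012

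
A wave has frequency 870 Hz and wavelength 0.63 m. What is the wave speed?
v = fλ = 548.1 m/s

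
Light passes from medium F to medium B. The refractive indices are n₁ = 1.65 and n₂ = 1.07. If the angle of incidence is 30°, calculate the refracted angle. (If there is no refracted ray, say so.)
sin θ₂ = (n₁/n₂)·sin θ₁ = 0.771 → θ₂ = 50.45°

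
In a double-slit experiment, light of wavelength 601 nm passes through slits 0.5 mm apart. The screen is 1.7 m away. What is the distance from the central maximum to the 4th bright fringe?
y = mλL/d = 8.174 mm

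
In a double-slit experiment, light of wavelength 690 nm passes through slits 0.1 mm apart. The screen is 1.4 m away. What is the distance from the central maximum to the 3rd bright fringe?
y = mλL/d = 28.98 mm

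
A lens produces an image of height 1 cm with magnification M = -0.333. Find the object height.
ho = |hi|/|M| = 3.003 cm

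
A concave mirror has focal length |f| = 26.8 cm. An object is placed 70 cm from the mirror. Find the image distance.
f = +26.8 cm (concave); 1/di = 1/f − 1/do → di = 43.43 cm (real image, in front of mirror)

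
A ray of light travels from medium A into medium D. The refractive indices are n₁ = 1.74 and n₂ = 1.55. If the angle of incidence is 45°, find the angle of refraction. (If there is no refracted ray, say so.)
sin θ₂ = (n₁/n₂)·sin θ₁ = 0.7938 → θ₂ = 52.54°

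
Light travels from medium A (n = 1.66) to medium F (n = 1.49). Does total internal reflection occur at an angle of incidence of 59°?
θc = arcsin(n₂/n₁) = 63.84°; 59° < θc, so no — the ray refracts.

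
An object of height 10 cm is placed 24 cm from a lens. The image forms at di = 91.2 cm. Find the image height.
hi = (-di/do) × ho = -38 cm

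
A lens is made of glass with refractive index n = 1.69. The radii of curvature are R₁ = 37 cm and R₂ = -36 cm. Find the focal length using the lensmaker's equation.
1/f = (n − 1)(1/R₁ − 1/R₂) → f = 26.44 cm (converging lens)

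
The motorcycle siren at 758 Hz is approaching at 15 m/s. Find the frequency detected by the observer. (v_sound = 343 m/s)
f_obs = f·v/(v − v_s) = 792.7 Hz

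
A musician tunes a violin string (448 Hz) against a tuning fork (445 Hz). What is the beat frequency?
3 Hz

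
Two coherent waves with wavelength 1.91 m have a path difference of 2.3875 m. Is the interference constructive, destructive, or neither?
neither (partial) — path difference = 1.25λ, neither a whole number of wavelengths nor an odd multiple of λ/2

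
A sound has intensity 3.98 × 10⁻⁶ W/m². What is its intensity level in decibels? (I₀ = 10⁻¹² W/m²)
β = 10·log₁₀(I/I₀) = 66 dB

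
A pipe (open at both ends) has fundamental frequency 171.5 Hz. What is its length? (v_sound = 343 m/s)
L = v/(2f₁) = 1 m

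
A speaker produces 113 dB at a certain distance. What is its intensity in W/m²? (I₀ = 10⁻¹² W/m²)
I = I₀·10^(β/10) = 2.00 × 10⁻¹ W/m²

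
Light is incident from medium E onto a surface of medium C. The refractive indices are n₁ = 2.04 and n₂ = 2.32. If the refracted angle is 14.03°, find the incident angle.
sin θ₁ = (n₂/n₁)·sin θ₂ → θ₁ = 16°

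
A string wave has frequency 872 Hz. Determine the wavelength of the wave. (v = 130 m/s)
λ = v/f = 0.1491 m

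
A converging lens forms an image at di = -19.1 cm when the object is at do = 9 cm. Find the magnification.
M = −di/do = 2.122 (upright image)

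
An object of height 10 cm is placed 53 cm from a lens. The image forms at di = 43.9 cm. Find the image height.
hi = (-di/do) × ho = -8.283 cm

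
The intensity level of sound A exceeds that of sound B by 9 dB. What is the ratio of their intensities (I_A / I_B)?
I_A/I_B = 10^(Δβ/10) = 7.943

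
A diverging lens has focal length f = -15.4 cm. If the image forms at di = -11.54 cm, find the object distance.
1/do = 1/f − 1/di → do = 46.04 cm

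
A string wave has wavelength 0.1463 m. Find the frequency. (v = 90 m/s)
f = v/λ = 615.2 Hz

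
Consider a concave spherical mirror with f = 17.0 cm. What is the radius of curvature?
R = 2|f| = 34 cm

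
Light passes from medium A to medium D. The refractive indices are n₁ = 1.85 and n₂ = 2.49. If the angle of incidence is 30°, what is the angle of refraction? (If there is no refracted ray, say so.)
sin θ₂ = (n₁/n₂)·sin θ₁ = 0.3715 → θ₂ = 21.81°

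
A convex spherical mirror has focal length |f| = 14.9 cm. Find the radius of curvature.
R = 2|f| = 29.8 cm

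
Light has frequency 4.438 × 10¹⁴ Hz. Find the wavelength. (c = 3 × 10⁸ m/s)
λ = c/f = 676 nm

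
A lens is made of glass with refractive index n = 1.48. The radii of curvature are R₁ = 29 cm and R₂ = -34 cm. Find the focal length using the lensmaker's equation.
1/f = (n − 1)(1/R₁ − 1/R₂) → f = 32.61 cm (converging lens)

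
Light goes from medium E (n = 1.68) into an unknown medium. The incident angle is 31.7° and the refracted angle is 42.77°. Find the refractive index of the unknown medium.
n₂ = n₁·sin θ₁ / sin θ₂ = 1.3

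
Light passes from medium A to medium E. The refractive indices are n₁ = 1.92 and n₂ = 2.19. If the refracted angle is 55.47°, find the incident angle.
sin θ₁ = (n₂/n₁)·sin θ₂ → θ₁ = 70°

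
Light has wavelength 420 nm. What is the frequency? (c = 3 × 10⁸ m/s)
f = c/λ = 7.143 × 10¹⁴ Hz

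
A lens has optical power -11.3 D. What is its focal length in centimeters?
f = 1/P = -8.85 cm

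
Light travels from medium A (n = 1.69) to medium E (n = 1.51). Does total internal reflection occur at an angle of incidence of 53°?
θc = arcsin(n₂/n₁) = 63.32°; 53° < θc, so no — the ray refracts.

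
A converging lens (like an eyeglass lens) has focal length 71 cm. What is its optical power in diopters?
P = 1/f = 1.408 D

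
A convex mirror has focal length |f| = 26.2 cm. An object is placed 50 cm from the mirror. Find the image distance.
f = −26.2 cm (convex); 1/di = 1/f − 1/do → di = -17.19 cm (virtual image, behind mirror)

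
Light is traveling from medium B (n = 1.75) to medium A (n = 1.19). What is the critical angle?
θc = arcsin(n₂/n₁) = 42.84°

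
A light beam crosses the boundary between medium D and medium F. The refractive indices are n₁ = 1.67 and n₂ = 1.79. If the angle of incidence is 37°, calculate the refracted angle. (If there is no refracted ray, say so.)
sin θ₂ = (n₁/n₂)·sin θ₁ = 0.5615 → θ₂ = 34.16°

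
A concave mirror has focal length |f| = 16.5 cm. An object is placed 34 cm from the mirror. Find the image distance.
f = +16.5 cm (concave); 1/di = 1/f − 1/do → di = 32.06 cm (real image, in front of mirror)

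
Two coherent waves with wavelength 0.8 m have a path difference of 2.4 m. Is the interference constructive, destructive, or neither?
constructive — path difference = 3λ, a whole number of wavelengths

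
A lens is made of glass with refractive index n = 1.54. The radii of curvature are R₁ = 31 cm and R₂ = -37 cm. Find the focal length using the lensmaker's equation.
1/f = (n − 1)(1/R₁ − 1/R₂) → f = 31.24 cm (converging lens)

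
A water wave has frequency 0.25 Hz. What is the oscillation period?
T = 1/f = 4 s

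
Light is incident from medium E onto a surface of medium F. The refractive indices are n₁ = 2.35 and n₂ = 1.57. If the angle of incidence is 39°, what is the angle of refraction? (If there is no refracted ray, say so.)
sin θ₂ = (n₁/n₂)·sin θ₁ = 0.942 → θ₂ = 70.39°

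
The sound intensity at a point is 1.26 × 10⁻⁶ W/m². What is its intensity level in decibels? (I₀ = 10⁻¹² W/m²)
β = 10·log₁₀(I/I₀) = 61 dB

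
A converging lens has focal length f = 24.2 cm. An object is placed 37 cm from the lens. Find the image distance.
1/di = 1/f − 1/do → di = 69.95 cm (real image)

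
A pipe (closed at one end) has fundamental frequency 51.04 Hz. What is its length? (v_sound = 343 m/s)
L = v/(4f₁) = 1.68 m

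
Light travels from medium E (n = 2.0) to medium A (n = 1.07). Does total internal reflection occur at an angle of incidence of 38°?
θc = arcsin(n₂/n₁) = 32.34°; 38° > θc, so yes — total internal reflection.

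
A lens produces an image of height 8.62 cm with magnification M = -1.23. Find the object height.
ho = |hi|/|M| = 7.008 cm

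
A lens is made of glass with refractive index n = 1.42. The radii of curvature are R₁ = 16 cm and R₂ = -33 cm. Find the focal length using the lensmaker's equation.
1/f = (n − 1)(1/R₁ − 1/R₂) → f = 25.66 cm (converging lens)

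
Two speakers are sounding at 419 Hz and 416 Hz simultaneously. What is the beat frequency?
3 Hz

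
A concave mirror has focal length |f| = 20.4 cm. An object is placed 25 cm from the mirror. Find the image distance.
f = +20.4 cm (concave); 1/di = 1/f − 1/do → di = 110.9 cm (real image, in front of mirror)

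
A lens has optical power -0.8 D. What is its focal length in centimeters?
f = 1/P = -125 cm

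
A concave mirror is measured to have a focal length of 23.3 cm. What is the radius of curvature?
R = 2|f| = 46.6 cm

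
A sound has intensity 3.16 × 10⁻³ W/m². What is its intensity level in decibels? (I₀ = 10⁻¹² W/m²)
β = 10·log₁₀(I/I₀) = 95 dB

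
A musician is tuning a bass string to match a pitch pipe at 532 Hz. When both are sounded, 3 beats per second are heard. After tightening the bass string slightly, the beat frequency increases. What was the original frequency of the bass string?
535 Hz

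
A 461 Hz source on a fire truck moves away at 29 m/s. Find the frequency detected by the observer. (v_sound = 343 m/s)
f_obs = f·v/(v + v_s) = 425.1 Hz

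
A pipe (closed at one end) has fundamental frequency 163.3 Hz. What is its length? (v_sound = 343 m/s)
L = v/(4f₁) = 0.5251 m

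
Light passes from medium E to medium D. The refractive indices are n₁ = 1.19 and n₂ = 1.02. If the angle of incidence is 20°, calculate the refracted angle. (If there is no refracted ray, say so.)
sin θ₂ = (n₁/n₂)·sin θ₁ = 0.399 → θ₂ = 23.52°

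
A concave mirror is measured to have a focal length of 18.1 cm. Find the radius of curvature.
R = 2|f| = 36.2 cm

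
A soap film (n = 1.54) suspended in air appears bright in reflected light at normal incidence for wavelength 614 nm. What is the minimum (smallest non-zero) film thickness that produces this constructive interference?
2nt = (m − ½)λ with m = 1 → t = (m − ½)λ/(2n) = 99.68 nm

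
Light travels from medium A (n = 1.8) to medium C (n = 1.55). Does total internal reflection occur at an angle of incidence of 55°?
θc = arcsin(n₂/n₁) = 59.44°; 55° < θc, so no — the ray refracts.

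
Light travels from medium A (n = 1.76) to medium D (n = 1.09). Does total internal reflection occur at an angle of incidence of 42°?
θc = arcsin(n₂/n₁) = 38.27°; 42° > θc, so yes — total internal reflection.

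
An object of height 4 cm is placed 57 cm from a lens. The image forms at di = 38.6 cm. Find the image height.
hi = (-di/do) × ho = -2.709 cm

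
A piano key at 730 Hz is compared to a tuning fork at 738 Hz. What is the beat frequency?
8 Hz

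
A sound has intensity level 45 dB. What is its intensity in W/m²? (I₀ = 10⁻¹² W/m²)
I = I₀·10^(β/10) = 3.16 × 10⁻⁸ W/m²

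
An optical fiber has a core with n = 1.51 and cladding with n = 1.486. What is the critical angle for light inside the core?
θc = arcsin(n_cladding/n_core) = 79.77°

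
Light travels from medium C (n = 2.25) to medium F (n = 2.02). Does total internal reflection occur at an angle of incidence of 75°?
θc = arcsin(n₂/n₁) = 63.87°; 75° > θc, so yes — total internal reflection.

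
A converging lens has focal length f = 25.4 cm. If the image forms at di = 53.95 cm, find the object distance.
1/do = 1/f − 1/di → do = 48 cm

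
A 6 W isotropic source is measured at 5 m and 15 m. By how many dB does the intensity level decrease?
Δβ = 20·log₁₀(r₂/r₁) = 9.542 dB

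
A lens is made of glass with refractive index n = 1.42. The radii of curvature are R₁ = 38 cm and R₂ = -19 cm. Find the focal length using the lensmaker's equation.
1/f = (n − 1)(1/R₁ − 1/R₂) → f = 30.16 cm (converging lens)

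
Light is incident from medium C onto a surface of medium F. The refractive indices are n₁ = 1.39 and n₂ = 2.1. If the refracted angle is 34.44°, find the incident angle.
sin θ₁ = (n₂/n₁)·sin θ₂ → θ₁ = 58.7°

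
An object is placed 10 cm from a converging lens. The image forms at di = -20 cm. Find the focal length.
1/f = 1/do + 1/di → f = 20 cm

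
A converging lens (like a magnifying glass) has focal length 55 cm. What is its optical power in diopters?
P = 1/f = 1.818 D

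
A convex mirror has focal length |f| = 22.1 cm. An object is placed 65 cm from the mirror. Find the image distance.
f = −22.1 cm (convex); 1/di = 1/f − 1/do → di = -16.49 cm (virtual image, behind mirror)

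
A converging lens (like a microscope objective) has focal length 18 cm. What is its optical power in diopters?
P = 1/f = 5.556 D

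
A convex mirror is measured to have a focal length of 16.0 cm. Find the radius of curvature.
R = 2|f| = 32 cm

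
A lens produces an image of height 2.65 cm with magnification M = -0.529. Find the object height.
ho = |hi|/|M| = 5.009 cm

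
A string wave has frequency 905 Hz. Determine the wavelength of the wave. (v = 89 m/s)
λ = v/f = 0.09834 m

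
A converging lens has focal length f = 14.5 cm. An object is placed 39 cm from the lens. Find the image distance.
1/di = 1/f − 1/do → di = 23.08 cm (real image)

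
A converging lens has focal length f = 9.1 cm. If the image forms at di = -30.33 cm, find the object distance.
1/do = 1/f − 1/di → do = 7 cm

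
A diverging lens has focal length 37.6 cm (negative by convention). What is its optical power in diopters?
P = 1/f = -2.66 D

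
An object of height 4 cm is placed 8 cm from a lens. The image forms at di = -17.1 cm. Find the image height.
hi = (-di/do) × ho = 8.55 cm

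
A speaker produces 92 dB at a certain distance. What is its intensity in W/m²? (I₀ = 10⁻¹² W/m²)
I = I₀·10^(β/10) = 1.58 × 10⁻³ W/m²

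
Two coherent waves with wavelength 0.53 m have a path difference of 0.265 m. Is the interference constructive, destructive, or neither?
destructive — path difference = 0.5λ, an odd multiple of λ/2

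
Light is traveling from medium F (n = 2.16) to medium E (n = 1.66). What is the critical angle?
θc = arcsin(n₂/n₁) = 50.22°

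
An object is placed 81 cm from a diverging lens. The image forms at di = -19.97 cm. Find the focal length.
1/f = 1/do + 1/di → f = -26.5 cm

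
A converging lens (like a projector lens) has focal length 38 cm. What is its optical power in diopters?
P = 1/f = 2.632 D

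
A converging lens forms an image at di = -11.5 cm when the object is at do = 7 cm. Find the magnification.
M = −di/do = 1.643 (upright image)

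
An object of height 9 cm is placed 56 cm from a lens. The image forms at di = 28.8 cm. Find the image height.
hi = (-di/do) × ho = -4.629 cm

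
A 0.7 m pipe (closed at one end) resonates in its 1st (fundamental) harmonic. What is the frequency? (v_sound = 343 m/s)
fₙ = nv/(4L) = 122.5 Hz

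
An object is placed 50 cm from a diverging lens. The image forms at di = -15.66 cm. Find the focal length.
1/f = 1/do + 1/di → f = -22.8 cm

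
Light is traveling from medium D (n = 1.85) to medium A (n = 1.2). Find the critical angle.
θc = arcsin(n₂/n₁) = 40.44°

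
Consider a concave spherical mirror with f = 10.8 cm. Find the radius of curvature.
R = 2|f| = 21.6 cm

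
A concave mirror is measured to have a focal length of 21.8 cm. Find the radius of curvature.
R = 2|f| = 43.6 cm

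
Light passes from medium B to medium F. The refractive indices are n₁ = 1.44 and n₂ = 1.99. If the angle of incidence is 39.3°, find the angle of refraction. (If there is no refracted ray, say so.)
sin θ₂ = (n₁/n₂)·sin θ₁ = 0.4583 → θ₂ = 27.28°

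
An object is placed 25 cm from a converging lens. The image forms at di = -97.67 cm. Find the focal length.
1/f = 1/do + 1/di → f = 33.6 cm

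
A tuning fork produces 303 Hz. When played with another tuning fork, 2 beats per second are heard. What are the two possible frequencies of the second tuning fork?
f₂ = 303 ± 2 Hz → 305 Hz or 301 Hz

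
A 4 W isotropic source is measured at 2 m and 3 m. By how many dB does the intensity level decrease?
Δβ = 20·log₁₀(r₂/r₁) = 3.522 dB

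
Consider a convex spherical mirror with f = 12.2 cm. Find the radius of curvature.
R = 2|f| = 24.4 cm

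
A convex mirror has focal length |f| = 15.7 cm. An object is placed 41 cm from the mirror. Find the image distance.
f = −15.7 cm (convex); 1/di = 1/f − 1/do → di = -11.35 cm (virtual image, behind mirror)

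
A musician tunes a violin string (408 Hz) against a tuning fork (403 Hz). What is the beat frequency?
5 Hz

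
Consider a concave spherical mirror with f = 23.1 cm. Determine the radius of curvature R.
R = 2|f| = 46.2 cm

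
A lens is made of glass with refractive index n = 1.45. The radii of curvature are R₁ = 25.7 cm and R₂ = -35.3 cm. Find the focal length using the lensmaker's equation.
1/f = (n − 1)(1/R₁ − 1/R₂) → f = 33.05 cm (converging lens)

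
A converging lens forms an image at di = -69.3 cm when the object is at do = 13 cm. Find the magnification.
M = −di/do = 5.331 (upright image)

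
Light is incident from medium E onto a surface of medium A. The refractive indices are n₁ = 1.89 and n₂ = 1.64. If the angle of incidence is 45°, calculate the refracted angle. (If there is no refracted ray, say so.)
sin θ₂ = (n₁/n₂)·sin θ₁ = 0.8149 → θ₂ = 54.58°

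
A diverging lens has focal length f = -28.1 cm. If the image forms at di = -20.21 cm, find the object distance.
1/do = 1/f − 1/di → do = 71.98 cm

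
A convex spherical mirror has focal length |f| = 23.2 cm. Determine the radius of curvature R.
R = 2|f| = 46.4 cm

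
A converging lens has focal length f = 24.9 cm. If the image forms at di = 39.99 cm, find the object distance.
1/do = 1/f − 1/di → do = 65.99 cm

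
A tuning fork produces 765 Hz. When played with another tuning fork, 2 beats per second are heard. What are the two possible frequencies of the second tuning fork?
f₂ = 765 ± 2 Hz → 767 Hz or 763 Hz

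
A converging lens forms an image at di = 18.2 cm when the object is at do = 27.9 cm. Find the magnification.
M = −di/do = -0.6523 (inverted image)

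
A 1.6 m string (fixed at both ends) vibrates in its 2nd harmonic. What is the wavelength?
λₙ = 2L/n = 1.6 m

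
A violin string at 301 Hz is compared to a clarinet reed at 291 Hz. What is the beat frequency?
10 Hz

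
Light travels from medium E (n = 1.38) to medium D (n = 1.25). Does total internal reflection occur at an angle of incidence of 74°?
θc = arcsin(n₂/n₁) = 64.93°; 74° > θc, so yes — total internal reflection.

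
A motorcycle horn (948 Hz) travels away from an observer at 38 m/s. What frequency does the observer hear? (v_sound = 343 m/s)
f_obs = f·v/(v + v_s) = 853.4 Hz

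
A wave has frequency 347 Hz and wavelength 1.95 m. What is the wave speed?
v = fλ = 676.6 m/s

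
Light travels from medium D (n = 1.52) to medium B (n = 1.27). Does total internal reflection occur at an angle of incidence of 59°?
θc = arcsin(n₂/n₁) = 56.67°; 59° > θc, so yes — total internal reflection.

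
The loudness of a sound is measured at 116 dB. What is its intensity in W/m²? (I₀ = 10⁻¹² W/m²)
I = I₀·10^(β/10) = 3.98 × 10⁻¹ W/m²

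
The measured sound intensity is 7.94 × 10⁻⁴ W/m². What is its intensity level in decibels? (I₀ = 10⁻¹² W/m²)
β = 10·log₁₀(I/I₀) = 89 dB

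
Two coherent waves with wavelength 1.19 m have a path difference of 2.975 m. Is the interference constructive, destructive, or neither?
destructive — path difference = 2.5λ, an odd multiple of λ/2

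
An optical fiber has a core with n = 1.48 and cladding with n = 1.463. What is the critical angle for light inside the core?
θc = arcsin(n_cladding/n_core) = 81.31°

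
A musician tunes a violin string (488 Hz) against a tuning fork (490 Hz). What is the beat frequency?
2 Hz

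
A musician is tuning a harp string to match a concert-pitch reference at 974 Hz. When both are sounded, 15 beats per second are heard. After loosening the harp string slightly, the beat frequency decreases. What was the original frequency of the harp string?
989 Hz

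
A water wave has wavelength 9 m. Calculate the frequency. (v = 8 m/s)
f = v/λ = 0.8889 Hz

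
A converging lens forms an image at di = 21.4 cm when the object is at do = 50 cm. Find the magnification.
M = −di/do = -0.428 (inverted image)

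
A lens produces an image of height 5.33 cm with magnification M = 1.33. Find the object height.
ho = |hi|/|M| = 4.008 cm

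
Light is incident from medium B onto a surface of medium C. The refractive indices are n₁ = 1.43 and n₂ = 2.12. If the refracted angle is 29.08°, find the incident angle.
sin θ₁ = (n₂/n₁)·sin θ₂ → θ₁ = 46.1°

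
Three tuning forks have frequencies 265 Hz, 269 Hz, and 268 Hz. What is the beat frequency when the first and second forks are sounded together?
4 Hz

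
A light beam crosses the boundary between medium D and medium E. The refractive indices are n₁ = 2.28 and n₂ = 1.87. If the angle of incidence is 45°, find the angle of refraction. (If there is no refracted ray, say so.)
sin θ₂ = (n₁/n₂)·sin θ₁ = 0.8621 → θ₂ = 59.56°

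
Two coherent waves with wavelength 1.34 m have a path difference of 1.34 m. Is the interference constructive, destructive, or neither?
constructive — path difference = 1λ, a whole number of wavelengths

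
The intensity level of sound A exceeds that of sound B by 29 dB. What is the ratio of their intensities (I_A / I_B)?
I_A/I_B = 10^(Δβ/10) = 794.3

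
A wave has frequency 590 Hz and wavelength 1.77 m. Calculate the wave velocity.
v = fλ = 1044 m/s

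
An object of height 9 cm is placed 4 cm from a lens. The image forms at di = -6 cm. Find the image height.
hi = (-di/do) × ho = 13.5 cm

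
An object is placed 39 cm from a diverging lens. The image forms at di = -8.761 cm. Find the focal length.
1/f = 1/do + 1/di → f = -11.3 cm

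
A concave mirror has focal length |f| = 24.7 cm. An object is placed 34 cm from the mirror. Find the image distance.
f = +24.7 cm (concave); 1/di = 1/f − 1/do → di = 90.3 cm (real image, in front of mirror)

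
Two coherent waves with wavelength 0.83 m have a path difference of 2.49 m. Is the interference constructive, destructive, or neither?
constructive — path difference = 3λ, a whole number of wavelengths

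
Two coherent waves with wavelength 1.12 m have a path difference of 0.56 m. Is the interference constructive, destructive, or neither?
destructive — path difference = 0.5λ, an odd multiple of λ/2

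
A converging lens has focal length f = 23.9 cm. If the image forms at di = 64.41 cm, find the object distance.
1/do = 1/f − 1/di → do = 38 cm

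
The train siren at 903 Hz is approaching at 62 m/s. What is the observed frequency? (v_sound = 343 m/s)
f_obs = f·v/(v − v_s) = 1102 Hz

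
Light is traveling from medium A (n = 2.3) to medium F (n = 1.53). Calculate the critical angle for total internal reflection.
θc = arcsin(n₂/n₁) = 41.7°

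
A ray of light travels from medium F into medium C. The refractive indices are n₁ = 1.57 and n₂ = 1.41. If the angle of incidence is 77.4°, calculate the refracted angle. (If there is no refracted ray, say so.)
sin θ₂ = (n₁/n₂)·sin θ₁ = 1.087 > 1, so there is no refracted ray — the light undergoes total internal reflection.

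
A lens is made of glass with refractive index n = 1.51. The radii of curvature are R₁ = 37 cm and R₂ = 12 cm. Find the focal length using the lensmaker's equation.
1/f = (n − 1)(1/R₁ − 1/R₂) → f = -34.82 cm (diverging lens)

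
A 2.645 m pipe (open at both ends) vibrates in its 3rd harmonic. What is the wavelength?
λₙ = 2L/n = 1.763 m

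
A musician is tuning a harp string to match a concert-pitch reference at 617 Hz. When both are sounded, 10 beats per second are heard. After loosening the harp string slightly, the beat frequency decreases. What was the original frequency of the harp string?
627 Hz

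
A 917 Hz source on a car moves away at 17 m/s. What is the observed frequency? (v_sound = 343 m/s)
f_obs = f·v/(v + v_s) = 873.7 Hz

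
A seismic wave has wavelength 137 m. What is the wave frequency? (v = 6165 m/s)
f = v/λ = 45 Hz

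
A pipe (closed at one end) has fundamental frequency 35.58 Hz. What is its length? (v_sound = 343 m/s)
L = v/(4f₁) = 2.41 m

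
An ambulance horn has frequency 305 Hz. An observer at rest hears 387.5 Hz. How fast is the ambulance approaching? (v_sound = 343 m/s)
v_s = v·(1 − f/f_obs) = 73.03 m/s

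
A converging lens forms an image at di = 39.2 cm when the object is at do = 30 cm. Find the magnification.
M = −di/do = -1.307 (inverted image)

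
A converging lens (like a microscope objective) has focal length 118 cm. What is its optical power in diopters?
P = 1/f = 0.8475 D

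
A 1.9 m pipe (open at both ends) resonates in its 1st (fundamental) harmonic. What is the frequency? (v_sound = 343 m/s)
fₙ = nv/(2L) = 90.26 Hz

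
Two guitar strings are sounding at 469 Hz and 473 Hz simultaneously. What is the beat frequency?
4 Hz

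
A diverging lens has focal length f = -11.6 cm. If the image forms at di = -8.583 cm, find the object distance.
1/do = 1/f − 1/di → do = 33 cm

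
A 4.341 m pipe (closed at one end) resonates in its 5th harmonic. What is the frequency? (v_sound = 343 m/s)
fₙ = nv/(4L) = 98.77 Hz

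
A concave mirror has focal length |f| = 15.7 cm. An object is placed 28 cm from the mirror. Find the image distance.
f = +15.7 cm (concave); 1/di = 1/f − 1/do → di = 35.74 cm (real image, in front of mirror)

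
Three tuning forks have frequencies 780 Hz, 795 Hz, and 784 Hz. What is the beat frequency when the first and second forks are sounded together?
15 Hz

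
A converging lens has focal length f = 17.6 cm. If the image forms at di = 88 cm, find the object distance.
1/do = 1/f − 1/di → do = 22 cm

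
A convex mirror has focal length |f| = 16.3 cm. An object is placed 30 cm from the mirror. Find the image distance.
f = −16.3 cm (convex); 1/di = 1/f − 1/do → di = -10.56 cm (virtual image, behind mirror)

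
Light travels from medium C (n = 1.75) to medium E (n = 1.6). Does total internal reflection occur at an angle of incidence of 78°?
θc = arcsin(n₂/n₁) = 66.1°; 78° > θc, so yes — total internal reflection.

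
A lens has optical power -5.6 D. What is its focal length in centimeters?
f = 1/P = -17.86 cm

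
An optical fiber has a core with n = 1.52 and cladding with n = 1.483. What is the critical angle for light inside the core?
θc = arcsin(n_cladding/n_core) = 77.33°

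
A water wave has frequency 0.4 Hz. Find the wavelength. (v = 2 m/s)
λ = v/f = 5 m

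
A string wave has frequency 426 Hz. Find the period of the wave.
T = 1/f = 0.002347 s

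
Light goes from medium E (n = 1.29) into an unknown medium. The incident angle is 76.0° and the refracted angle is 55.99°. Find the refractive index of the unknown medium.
n₂ = n₁·sin θ₁ / sin θ₂ = 1.51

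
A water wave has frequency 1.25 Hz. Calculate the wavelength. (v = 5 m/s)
λ = v/f = 4 m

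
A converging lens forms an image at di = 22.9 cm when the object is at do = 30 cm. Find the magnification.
M = −di/do = -0.7633 (inverted image)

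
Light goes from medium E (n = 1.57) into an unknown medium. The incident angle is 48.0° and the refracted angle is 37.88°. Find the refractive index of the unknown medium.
n₂ = n₁·sin θ₁ / sin θ₂ = 1.9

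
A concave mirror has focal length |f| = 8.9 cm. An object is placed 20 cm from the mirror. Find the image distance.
f = +8.9 cm (concave); 1/di = 1/f − 1/do → di = 16.04 cm (real image, in front of mirror)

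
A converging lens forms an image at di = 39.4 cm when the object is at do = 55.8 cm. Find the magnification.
M = −di/do = -0.7061 (inverted image)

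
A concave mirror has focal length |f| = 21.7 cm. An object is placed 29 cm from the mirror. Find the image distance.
f = +21.7 cm (concave); 1/di = 1/f − 1/do → di = 86.21 cm (real image, in front of mirror)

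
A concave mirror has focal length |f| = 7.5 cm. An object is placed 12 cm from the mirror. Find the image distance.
f = +7.5 cm (concave); 1/di = 1/f − 1/do → di = 20 cm (real image, in front of mirror)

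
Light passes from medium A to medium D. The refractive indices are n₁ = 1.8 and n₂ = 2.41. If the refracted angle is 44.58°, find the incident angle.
sin θ₁ = (n₂/n₁)·sin θ₂ → θ₁ = 70.01°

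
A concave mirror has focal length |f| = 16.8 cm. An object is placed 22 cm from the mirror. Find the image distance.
f = +16.8 cm (concave); 1/di = 1/f − 1/do → di = 71.08 cm (real image, in front of mirror)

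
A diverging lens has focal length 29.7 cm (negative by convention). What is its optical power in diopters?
P = 1/f = -3.367 D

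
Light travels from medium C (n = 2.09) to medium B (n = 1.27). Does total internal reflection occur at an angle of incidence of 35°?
θc = arcsin(n₂/n₁) = 37.42°; 35° < θc, so no — the ray refracts.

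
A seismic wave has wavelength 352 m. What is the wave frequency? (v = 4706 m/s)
f = v/λ = 13.37 Hz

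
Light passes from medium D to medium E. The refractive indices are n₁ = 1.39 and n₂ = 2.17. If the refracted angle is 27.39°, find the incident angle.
sin θ₁ = (n₂/n₁)·sin θ₂ → θ₁ = 45.91°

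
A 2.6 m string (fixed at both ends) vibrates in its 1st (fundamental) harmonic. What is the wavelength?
λₙ = 2L/n = 5.2 m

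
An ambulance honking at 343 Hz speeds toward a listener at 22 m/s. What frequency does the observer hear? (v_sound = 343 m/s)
f_obs = f·v/(v − v_s) = 366.5 Hz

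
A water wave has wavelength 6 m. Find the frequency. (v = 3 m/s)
f = v/λ = 0.5 Hz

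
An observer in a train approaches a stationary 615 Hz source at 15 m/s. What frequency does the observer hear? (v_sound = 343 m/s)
f_obs = f·(v + v_o)/v = 641.9 Hz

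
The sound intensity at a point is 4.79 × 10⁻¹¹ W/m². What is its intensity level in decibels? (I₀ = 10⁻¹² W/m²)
β = 10·log₁₀(I/I₀) = 16.8 dB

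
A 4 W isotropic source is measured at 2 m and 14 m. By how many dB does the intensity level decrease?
Δβ = 20·log₁₀(r₂/r₁) = 16.9 dB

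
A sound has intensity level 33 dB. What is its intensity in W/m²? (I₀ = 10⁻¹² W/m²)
I = I₀·10^(β/10) = 2.00 × 10⁻⁹ W/m²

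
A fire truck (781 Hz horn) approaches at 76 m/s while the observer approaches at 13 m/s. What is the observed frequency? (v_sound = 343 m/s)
f_obs = f·(v + v_o)/(v − v_s) = 1041 Hz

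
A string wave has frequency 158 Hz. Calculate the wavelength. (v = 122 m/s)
λ = v/f = 0.7722 m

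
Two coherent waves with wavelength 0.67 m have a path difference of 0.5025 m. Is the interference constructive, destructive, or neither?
neither (partial) — path difference = 0.75λ, neither a whole number of wavelengths nor an odd multiple of λ/2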